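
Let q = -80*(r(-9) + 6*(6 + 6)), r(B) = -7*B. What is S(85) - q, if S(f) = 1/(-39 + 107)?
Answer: 734401/68 ≈ 10800.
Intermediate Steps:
S(f) = 1/68
q = -10800 (q = -80*(-7*(-9) + 6*(6 + 6)) = -80*(63 + 6*12) = -80*(63 + 72) = -80*135 = -10800)
S(85) - q = 1/68 - 1*(-10800) = 1/68 + 10800 = 734401/68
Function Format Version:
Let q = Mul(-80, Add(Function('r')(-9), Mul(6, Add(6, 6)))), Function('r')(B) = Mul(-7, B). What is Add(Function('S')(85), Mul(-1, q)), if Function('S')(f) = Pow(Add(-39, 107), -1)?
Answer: Rational(734401, 68) ≈ 10800.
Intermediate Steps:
Function('S')(f) = Rational(1, 68) (Function('S')(f) = Pow(68, -1) = Rational(1, 68))
q = -10800 (q = Mul(-80, Add(Mul(-7, -9), Mul(6, Add(6, 6)))) = Mul(-80, Add(63, Mul(6, 12))) = Mul(-80, Add(63, 72)) = Mul(-80, 135) = -10800)
Add(Function('S')(85), Mul(-1, q)) = Add(Rational(1, 68), Mul(-1, -10800)) = Add(Rational(1, 68), 10800) = Rational(734401, 68)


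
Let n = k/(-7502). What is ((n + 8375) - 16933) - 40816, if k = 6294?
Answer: -185205021/3751 ≈ -49375.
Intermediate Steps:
n = -3147/3751 (n = 6294/(-7502) = 6294*(-1/7502) = -3147/3751 ≈ -0.83898)
((n + 8375) - 16933) - 40816 = ((-3147/3751 + 8375) - 16933) - 40816 = (31411478/3751 - 16933) - 40816 = -32104205/3751 - 40816 = -185205021/3751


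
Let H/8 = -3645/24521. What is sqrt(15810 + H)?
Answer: 5*sqrt(380220517194)/24521 ≈ 125.73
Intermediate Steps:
H = -29160/24521 (H = 8*(-3645/24521) = -29160/24521 ≈ -1.1892)
sqrt(15810 + H) = sqrt(15810 - 29160/24521) = sqrt(387647850/24521) = 5*sqrt(380220517194)/24521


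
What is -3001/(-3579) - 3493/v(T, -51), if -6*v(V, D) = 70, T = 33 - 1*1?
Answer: 5372768/17895 ≈ 300.24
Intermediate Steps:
T = 32 (T = 33 - 1 = 32)
v(V, D) = -35/3 (v(V, D) = -⅙*70 = -35/3)
-3001/(-3579) - 3493/v(T, -51) = -3001/(-3579) - 3493/(-35/3) = -3001*(-1/3579) - 3493*(-3/35) = 3001/3579 + 1497/5 = 5372768/17895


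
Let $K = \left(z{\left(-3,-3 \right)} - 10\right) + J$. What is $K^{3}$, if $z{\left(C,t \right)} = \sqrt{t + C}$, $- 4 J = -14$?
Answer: $- \frac{1261}{8} + \frac{483 i \sqrt{6}}{4} \approx -157.63 + 295.78 i$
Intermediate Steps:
$J = \frac{7}{2}$ ($J = \left(- \frac{1}{4}\right) \left(-14\right) = \frac{7}{2} \approx 3.5$)
$z{\left(C,t \right)} = \sqrt{C + t}$
$K = - \frac{13}{2} + i \sqrt{6}$ ($K = \left(\sqrt{-3 - 3} - 10\right) + \frac{7}{2} = \left(\sqrt{-6} - 10\right) + \frac{7}{2} = \left(i \sqrt{6} - 10\right) + \frac{7}{2} = \left(-10 + i \sqrt{6}\right) + \frac{7}{2} = - \frac{13}{2} + i \sqrt{6} \approx -6.5 + 2.4495 i$)
$K^{3} = \left(- \frac{13}{2} + i \sqrt{6}\right)^{3}$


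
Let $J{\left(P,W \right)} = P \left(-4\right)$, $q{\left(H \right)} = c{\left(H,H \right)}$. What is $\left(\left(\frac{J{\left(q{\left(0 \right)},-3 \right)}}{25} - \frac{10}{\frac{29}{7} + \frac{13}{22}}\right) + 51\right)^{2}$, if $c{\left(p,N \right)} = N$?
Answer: $\frac{1270138321}{531441} \approx 2390.0$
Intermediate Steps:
$q{\left(H \right)} = H$
$J{\left(P,W \right)} = - 4 P$
$\left(\left(\frac{J{\left(q{\left(0 \right)},-3 \right)}}{25} - \frac{10}{\frac{29}{7} + \frac{13}{22}}\right) + 51\right)^{2} = \left(\left(\frac{\left(-4\right) 0}{25} - \frac{10}{\frac{29}{7} + \frac{13}{22}}\right) + 51\right)^{2} = \left(\left(0 \cdot \frac{1}{25} - \frac{10}{29 \cdot \frac{1}{7} + 13 \cdot \frac{1}{22}}\right) + 51\right)^{2} = \left(\left(0 - \frac{10}{\frac{29}{7} + \frac{13}{22}}\right) + 51\right)^{2} = \left(\left(0 - \frac{10}{\frac{729}{154}}\right) + 51\right)^{2} = \left(\left(0 - \frac{1540}{729}\right) + 51\right)^{2} = \left(- \frac{1540}{729} + 51\right)^{2} = \left(\frac{35639}{729}\right)^{2} = \frac{1270138321}{531441}$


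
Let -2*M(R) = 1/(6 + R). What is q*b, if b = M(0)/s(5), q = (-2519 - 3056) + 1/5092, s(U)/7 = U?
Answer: 9462633/712880 ≈ 13.274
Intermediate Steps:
s(U) = 7*U
M(R) = -1/(2*(6 + R))
q = -28387899/5092 (q = -5575 + 1/5092 = -28387899/5092 ≈ -5575.0)
b = -1/420 (b = (-1/(12 + 2*0))/((7*5)) = -1/(12 + 0)/35 = -1/12*(1/35) = -1*1/12*(1/35) = -1/12*1/35 = -1/420 ≈ -0.0023810)
q*b = -28387899/5092*(-1/420) = 9462633/712880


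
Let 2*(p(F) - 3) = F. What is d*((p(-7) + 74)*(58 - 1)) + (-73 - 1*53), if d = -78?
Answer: -326907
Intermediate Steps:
p(F) = 3 + F/2
d*((p(-7) + 74)*(58 - 1)) + (-73 - 1*53) = -78*((3 + (½)*(-7)) + 74)*(58 - 1) + (-73 - 1*53) = -78*((3 - 7/2) + 74)*57 + (-73 - 53) = -78*(-½ + 74)*57 - 126 = -5733*57 - 126 = -78*8379/2 - 126 = -326781 - 126 = -326907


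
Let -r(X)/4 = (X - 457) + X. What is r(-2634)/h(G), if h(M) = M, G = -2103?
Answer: -22900/2103 ≈ -10.889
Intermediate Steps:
r(X) = 1828 - 8*X (r(X) = -4*((X - 457) + X) = -4*((-457 + X) + X) = -4*(-457 + 2*X) = 1828 - 8*X)
r(-2634)/h(G) = (1828 - 8*(-2634))/(-2103) = (1828 + 21072)*(-1/2103) = 22900*(-1/2103) = -22900/2103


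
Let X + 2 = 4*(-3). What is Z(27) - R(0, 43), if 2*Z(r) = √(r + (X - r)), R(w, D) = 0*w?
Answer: I*√14/2 ≈ 1.8708*I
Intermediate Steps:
R(w, D) = 0
X = -14 (X = -2 + 4*(-3) = -2 - 12 = -14)
Z(r) = I*√14/2 (Z(r) = √(r + (-14 - r))/2 = √(-14)/2 = (I*√14)/2 = I*√14/2)
Z(27) - R(0, 43) = I*√14/2 - 1*0 = I*√14/2 + 0 = I*√14/2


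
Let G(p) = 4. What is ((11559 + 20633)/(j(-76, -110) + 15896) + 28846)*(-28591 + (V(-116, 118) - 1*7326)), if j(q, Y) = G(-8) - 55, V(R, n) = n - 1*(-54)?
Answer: -3267786896238/3169 ≈ -1.0312e+9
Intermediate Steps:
V(R, n) = 54 + n (V(R, n) = n + 54 = 54 + n)
j(q, Y) = -51 (j(q, Y) = 4 - 55 = -51)
((11559 + 20633)/(j(-76, -110) + 15896) + 28846)*(-28591 + (V(-116, 118) - 1*7326)) = ((11559 + 20633)/(-51 + 15896) + 28846)*(-28591 + ((54 + 118) - 1*7326)) = (32192/15845 + 28846)*(-28591 + (172 - 7326)) = (32192*(1/15845) + 28846)*(-28591 - 7154) = (32192/15845 + 28846)*(-35745) = (457097062/15845)*(-35745) = -3267786896238/3169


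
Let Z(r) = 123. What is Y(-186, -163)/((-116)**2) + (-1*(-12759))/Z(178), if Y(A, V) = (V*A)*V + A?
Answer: -36348613/137924 ≈ -263.54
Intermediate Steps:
Y(A, V) = A + A*V**2 (Y(A, V) = (A*V)*V + A = A*V**2 + A = A + A*V**2)
Y(-186, -163)/((-116)**2) + (-1*(-12759))/Z(178) = (-186*(1 + (-163)**2))/((-116)**2) - 1*(-12759)/123 = -186*(1 + 26569)/13456 + 12759*(1/123) = -186*26570*(1/13456) + 4253/41 = -4942020*1/13456 + 4253/41 = -1235505/3364 + 4253/41 = -36348613/137924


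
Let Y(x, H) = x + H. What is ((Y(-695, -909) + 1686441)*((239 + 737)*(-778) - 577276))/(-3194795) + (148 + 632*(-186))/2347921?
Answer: 5287423503178981528/7501126271195 ≈ 7.0488e+5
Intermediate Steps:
Y(x, H) = H + x
((Y(-695, -909) + 1686441)*((239 + 737)*(-778) - 577276))/(-3194795) + (148 + 632*(-186))/2347921 = (((-909 - 695) + 1686441)*((239 + 737)*(-778) - 577276))/(-3194795) + (148 + 632*(-186))/2347921 = ((-1604 + 1686441)*(976*(-778) - 577276))*(-1/3194795) + (148 - 117552)*(1/2347921) = (1684837*(-759328 - 577276))*(-1/3194795) - 117404*1/2347921 = (1684837*(-1336604))*(-1/3194795) - 117404/2347921 = -2251959873548*(-1/3194795) - 117404/2347921 = 2251959873548/3194795 - 117404/2347921 = 5287423503178981528/7501126271195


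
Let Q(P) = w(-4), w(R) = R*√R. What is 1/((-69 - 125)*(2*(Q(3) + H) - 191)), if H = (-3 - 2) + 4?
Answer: 193/7275970 - 8*I/3637985 ≈ 2.6526e-5 - 2.199e-6*I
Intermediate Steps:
w(R) = R^(3/2)
Q(P) = -8*I (Q(P) = (-4)^(3/2) = -8*I)
H = -1 (H = -5 + 4 = -1)
1/((-69 - 125)*(2*(Q(3) + H) - 191)) = 1/((-69 - 125)*(2*(-8*I - 1) - 191)) = 1/((-194)*(2*(-1 - 8*I) - 191)) = -1/(194*((-2 - 16*I) - 191)) = -(-193 + 16*I)/37505/194 = -(-193 + 16*I)/7275970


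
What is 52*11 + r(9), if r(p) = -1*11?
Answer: 561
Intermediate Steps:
r(p) = -11
52*11 + r(9) = 52*11 - 11 = 572 - 11 = 561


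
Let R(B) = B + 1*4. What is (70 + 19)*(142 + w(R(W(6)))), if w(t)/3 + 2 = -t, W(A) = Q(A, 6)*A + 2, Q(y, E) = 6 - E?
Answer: 10502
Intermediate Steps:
W(A) = 2 (W(A) = (6 - 1*6)*A + 2 = (6 - 6)*A + 2 = 0*A + 2 = 0 + 2 = 2)
R(B) = 4 + B (R(B) = B + 4 = 4 + B)
w(t) = -6 - 3*t (w(t) = -6 + 3*(-t) = -6 - 3*t)
(70 + 19)*(142 + w(R(W(6)))) = (70 + 19)*(142 + (-6 - 3*(4 + 2))) = 89*(142 + (-6 - 3*6)) = 89*(142 + (-6 - 18)) = 89*(142 - 24) = 89*118 = 10502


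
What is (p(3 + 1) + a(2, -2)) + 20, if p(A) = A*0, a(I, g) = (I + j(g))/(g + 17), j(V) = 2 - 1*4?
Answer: 20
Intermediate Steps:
j(V) = -2 (j(V) = 2 - 4 = -2)
a(I, g) = (-2 + I)/(17 + g) (a(I, g) = (I - 2)/(g + 17) = (-2 + I)/(17 + g))
p(A) = 0
(p(3 + 1) + a(2, -2)) + 20 = (0 + (-2 + 2)/(17 - 2)) + 20 = (0 + 0/15) + 20 = (0 + (1/15)*0) + 20 = (0 + 0) + 20 = 0 + 20 = 20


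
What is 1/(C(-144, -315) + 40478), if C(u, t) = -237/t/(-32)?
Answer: 3360/136006001 ≈ 2.4705e-5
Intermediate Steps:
C(u, t) = 237/(32*t) (C(u, t) = -237/t*(-1/32) = 237/(32*t))
1/(C(-144, -315) + 40478) = 1/((237/32)/(-315) + 40478) = 1/((237/32)*(-1/315) + 40478) = 1/(-79/3360 + 40478) = 1/(136006001/3360) = 3360/136006001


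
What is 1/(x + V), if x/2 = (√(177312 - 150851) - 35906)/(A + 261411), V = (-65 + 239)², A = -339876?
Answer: 3106793103278/94064111364833821 + 5231*√26461/188128222729667642 ≈ 3.3028e-5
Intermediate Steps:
V = 30276 (V = 174² = 30276)
x = 71812/78465 - 2*√26461/78465 (x = 2*((√(177312 - 150851) - 35906)/(-339876 + 261411)) = 2*((√26461 - 35906)/(-78465)) = 2*((-35906 + √26461)*(-1/78465)) = 2*(35906/78465 - √26461/78465) = 71812/78465 - 2*√26461/78465 ≈ 0.91106)
1/(x + V) = 1/((71812/78465 - 2*√26461/78465) + 30276) = 1/(2375678152/78465 - 2*√26461/78465)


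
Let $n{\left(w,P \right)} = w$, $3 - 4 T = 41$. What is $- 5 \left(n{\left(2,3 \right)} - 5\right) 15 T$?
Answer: $- \frac{4275}{2} \approx -2137.5$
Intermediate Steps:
$T = - \frac{19}{2}$ ($T = \frac{3}{4} - \frac{41}{4} = - \frac{19}{2} \approx -9.5$)
$- 5 \left(n{\left(2,3 \right)} - 5\right) 15 T = - 5 \left(2 - 5\right) 15 \left(- \frac{19}{2}\right) = \left(-5\right) \left(-3\right) 15 \left(- \frac{19}{2}\right) = 15 \cdot 15 \left(- \frac{19}{2}\right) = 225 \left(- \frac{19}{2}\right) = - \frac{4275}{2}$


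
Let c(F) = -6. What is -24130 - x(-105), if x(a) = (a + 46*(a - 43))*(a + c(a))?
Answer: -791473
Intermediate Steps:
x(a) = (-1978 + 47*a)*(-6 + a) (x(a) = (a + 46*(a - 43))*(a - 6) = (a + 46*(-43 + a))*(-6 + a) = (a + (-1978 + 46*a))*(-6 + a) = (-1978 + 47*a)*(-6 + a))
-24130 - x(-105) = -24130 - (11868 - 2260*(-105) + 47*(-105)**2) = -24130 - (11868 + 237300 + 47*11025) = -24130 - (11868 + 237300 + 518175) = -24130 - 1*767343 = -24130 - 767343 = -791473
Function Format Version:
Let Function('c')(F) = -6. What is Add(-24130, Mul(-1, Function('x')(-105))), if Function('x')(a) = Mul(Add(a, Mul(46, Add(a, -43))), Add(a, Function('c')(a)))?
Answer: -791473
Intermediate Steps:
Function('x')(a) = Mul(Add(-1978, Mul(47, a)), Add(-6, a)) (Function('x')(a) = Mul(Add(a, Mul(46, Add(a, -43))), Add(a, -6)) = Mul(Add(a, Mul(46, Add(-43, a))), Add(-6, a)) = Mul(Add(a, Add(-1978, Mul(46, a))), Add(-6, a)) = Mul(Add(-1978, Mul(47, a)), Add(-6, a)))
Add(-24130, Mul(-1, Function('x')(-105))) = Add(-24130, Mul(-1, Add(11868, Mul(-2260, -105), Mul(47, Pow(-105, 2))))) = Add(-24130, Mul(-1, Add(11868, 237300, Mul(47, 11025)))) = Add(-24130, Mul(-1, Add(11868, 237300, 518175))) = Add(-24130, Mul(-1, 767343)) = Add(-24130, -767343) = -791473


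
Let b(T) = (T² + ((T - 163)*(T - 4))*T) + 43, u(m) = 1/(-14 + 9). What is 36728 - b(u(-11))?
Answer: 4602756/125 ≈ 36822.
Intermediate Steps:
u(m) = -⅕ (u(m) = 1/(-5) = -⅕)
b(T) = 43 + T² + T*(-163 + T)*(-4 + T) (b(T) = (T² + ((-163 + T)*(-4 + T))*T) + 43 = (T² + T*(-163 + T)*(-4 + T)) + 43 = 43 + T² + T*(-163 + T)*(-4 + T))
36728 - b(u(-11)) = 36728 - (43 + (-⅕)³ - 166*(-⅕)² + 652*(-⅕)) = 36728 - (43 - 1/125 - 166*1/25 - 652/5) = 36728 - (43 - 1/125 - 166/25 - 652/5) = 36728 - 1*(-11756/125) = 36728 + 11756/125 = 4602756/125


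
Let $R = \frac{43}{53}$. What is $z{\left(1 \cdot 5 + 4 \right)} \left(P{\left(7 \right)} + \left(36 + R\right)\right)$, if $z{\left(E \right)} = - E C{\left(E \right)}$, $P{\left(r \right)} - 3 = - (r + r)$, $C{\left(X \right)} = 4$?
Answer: $- \frac{49248}{53} \approx -929.21$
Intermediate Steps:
$R = \frac{43}{53}$ ($R = 43 \cdot \frac{1}{53} = \frac{43}{53} \approx 0.81132$)
$P{\left(r \right)} = 3 - 2 r$ ($P{\left(r \right)} = 3 - \left(r + r\right) = 3 - 2 r$)
$z{\left(E \right)} = - 4 E$ ($z{\left(E \right)} = - E 4 = - 4 E$)
$z{\left(1 \cdot 5 + 4 \right)} \left(P{\left(7 \right)} + \left(36 + R\right)\right) = - 4 \left(1 \cdot 5 + 4\right) \left(\left(3 - 14\right) + \left(36 + \frac{43}{53}\right)\right) = - 4 \left(5 + 4\right) \left(\left(3 - 14\right) + \frac{1951}{53}\right) = \left(-4\right) 9 \left(-11 + \frac{1951}{53}\right) = \left(-36\right) \frac{1368}{53} = - \frac{49248}{53}$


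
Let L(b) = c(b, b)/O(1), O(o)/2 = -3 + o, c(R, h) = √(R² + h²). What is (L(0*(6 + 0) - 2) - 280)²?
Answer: (560 + √2)²/4 ≈ 78797.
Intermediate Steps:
O(o) = -6 + 2*o (O(o) = 2*(-3 + o) = -6 + 2*o)
L(b) = -√2*√(b²)/4 (L(b) = √(b² + b²)/(-6 + 2*1) = √(2*b²)/(-6 + 2) = (√2*√(b²))/(-4) = (√2*√(b²))*(-¼) = -√2*√(b²)/4)
(L(0*(6 + 0) - 2) - 280)² = (-√2*√((0*(6 + 0) - 2)²)/4 - 280)² = (-√2*√((0*6 - 2)²)/4 - 280)² = (-√2*√((0 - 2)²)/4 - 280)² = (-√2*√((-2)²)/4 - 280)² = (-√2*√4/4 - 280)² = (-¼*√2*2 - 280)² = (-√2/2 - 280)² = (-280 - √2/2)²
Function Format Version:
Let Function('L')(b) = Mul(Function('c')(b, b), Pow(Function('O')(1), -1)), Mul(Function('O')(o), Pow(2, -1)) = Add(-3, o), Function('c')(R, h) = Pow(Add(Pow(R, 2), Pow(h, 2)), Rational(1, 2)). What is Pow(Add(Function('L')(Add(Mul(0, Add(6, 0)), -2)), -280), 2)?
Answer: Mul(Rational(1, 4), Pow(Add(560, Pow(2, Rational(1, 2))), 2)) ≈ 78797.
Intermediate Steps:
Function('O')(o) = Add(-6, Mul(2, o)) (Function('O')(o) = Mul(2, Add(-3, o)) = Add(-6, Mul(2, o)))
Function('L')(b) = Mul(Rational(-1, 4), Pow(2, Rational(1, 2)), Pow(Pow(b, 2), Rational(1, 2))) (Function('L')(b) = Mul(Pow(Add(Pow(b, 2), Pow(b, 2)), Rational(1, 2)), Pow(Add(-6, Mul(2, 1)), -1)) = Mul(Pow(Mul(2, Pow(b, 2)), Rational(1, 2)), Pow(Add(-6, 2), -1)) = Mul(Mul(Pow(2, Rational(1, 2)), Pow(Pow(b, 2), Rational(1, 2))), Pow(-4, -1)) = Mul(Mul(Pow(2, Rational(1, 2)), Pow(Pow(b, 2), Rational(1, 2))), Rational(-1, 4)) = Mul(Rational(-1, 4), Pow(2, Rational(1, 2)), Pow(Pow(b, 2), Rational(1, 2))))
Pow(Add(Function('L')(Add(Mul(0, Add(6, 0)), -2)), -280), 2) = Pow(Add(Mul(Rational(-1, 4), Pow(2, Rational(1, 2)), Pow(Pow(Add(Mul(0, Add(6, 0)), -2), 2), Rational(1, 2))), -280), 2) = Pow(Add(Mul(Rational(-1, 4), Pow(2, Rational(1, 2)), Pow(Pow(Add(Mul(0, 6), -2), 2), Rational(1, 2))), -280), 2) = Pow(Add(Mul(Rational(-1, 4), Pow(2, Rational(1, 2)), Pow(Pow(Add(0, -2), 2), Rational(1, 2))), -280), 2) = Pow(Add(Mul(Rational(-1, 4), Pow(2, Rational(1, 2)), Pow(Pow(-2, 2), Rational(1, 2))), -280), 2) = Pow(Add(Mul(Rational(-1, 4), Pow(2, Rational(1, 2)), Pow(4, Rational(1, 2))), -280), 2) = Pow(Add(Mul(Rational(-1, 4), Pow(2, Rational(1, 2)), 2), -280), 2) = Pow(Add(Mul(Rational(-1, 2), Pow(2, Rational(1, 2))), -280), 2) = Pow(Add(-280, Mul(Rational(-1, 2), Pow(2, Rational(1, 2)))), 2)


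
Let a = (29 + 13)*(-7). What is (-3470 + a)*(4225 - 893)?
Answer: -12541648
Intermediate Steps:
a = -294 (a = 42*(-7) = -294)
(-3470 + a)*(4225 - 893) = (-3470 - 294)*(4225 - 893) = -3764*3332 = -12541648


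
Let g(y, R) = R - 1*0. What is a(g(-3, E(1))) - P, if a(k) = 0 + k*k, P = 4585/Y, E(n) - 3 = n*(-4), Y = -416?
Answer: 5001/416 ≈ 12.022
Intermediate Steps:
E(n) = 3 - 4*n (E(n) = 3 + n*(-4) = 3 - 4*n)
g(y, R) = R (g(y, R) = R + 0 = R)
P = -4585/416 (P = 4585/(-416) = 4585*(-1/416) = -4585/416 ≈ -11.022)
a(k) = k² (a(k) = 0 + k² = k²)
a(g(-3, E(1))) - P = (3 - 4*1)² - 1*(-4585/416) = (3 - 4)² + 4585/416 = (-1)² + 4585/416 = 1 + 4585/416 = 5001/416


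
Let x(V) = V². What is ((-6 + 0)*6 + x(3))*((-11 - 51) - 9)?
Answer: 1917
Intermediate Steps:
((-6 + 0)*6 + x(3))*((-11 - 51) - 9) = ((-6 + 0)*6 + 3²)*((-11 - 51) - 9) = (-6*6 + 9)*(-62 - 9) = (-36 + 9)*(-71) = -27*(-71) = 1917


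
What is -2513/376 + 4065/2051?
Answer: -3625723/771176 ≈ -4.7016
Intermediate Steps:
-2513/376 + 4065/2051 = -3625723/771176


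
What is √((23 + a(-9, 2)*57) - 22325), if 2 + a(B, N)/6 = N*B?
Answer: 3*I*√3238 ≈ 170.71*I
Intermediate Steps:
a(B, N) = -12 + 6*B*N (a(B, N) = -12 + 6*(N*B) = -12 + 6*(B*N) = -12 + 6*B*N)
√((23 + a(-9, 2)*57) - 22325) = √((23 + (-12 + 6*(-9)*2)*57) - 22325) = √((23 + (-12 - 108)*57) - 22325) = √((23 - 120*57) - 22325) = √((23 - 6840) - 22325) = √(-6817 - 22325) = √(-29142) = 3*I*√3238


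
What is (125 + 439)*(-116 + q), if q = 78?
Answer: -21432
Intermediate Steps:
(125 + 439)*(-116 + q) = (125 + 439)*(-116 + 78) = 564*(-38) = -21432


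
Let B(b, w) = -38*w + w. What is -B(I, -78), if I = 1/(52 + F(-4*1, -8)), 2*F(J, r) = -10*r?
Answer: -2886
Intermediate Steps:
F(J, r) = -5*r (F(J, r) = (-10*r)/2 = -5*r)
I = 1/92 (I = 1/(52 - 5*(-8)) = 1/(52 + 40) = 1/92 ≈ 0.010870)
B(b, w) = -37*w
-B(I, -78) = -(-37)*(-78) = -1*2886 = -2886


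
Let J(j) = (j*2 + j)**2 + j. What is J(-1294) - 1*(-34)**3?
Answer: 15107934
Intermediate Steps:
J(j) = j + 9*j**2 (J(j) = (2*j + j)**2 + j = (3*j)**2 + j = 9*j**2 + j = j + 9*j**2)
J(-1294) - 1*(-34)**3 = -1294*(1 + 9*(-1294)) - 1*(-34)**3 = -1294*(1 - 11646) - 1*(-39304) = -1294*(-11645) + 39304 = 15068630 + 39304 = 15107934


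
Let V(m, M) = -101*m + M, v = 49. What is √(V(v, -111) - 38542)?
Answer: 13*I*√258 ≈ 208.81*I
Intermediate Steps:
V(m, M) = M - 101*m
√(V(v, -111) - 38542) = √((-111 - 101*49) - 38542) = √((-111 - 4949) - 38542) = √(-5060 - 38542) = √(-43602) = 13*I*√258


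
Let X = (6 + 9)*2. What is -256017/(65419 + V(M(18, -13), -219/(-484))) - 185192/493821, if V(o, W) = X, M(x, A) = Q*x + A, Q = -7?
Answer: -138547202165/32320090629 ≈ -4.2867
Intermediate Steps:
M(x, A) = A - 7*x (M(x, A) = -7*x + A = A - 7*x)
X = 30 (X = 15*2 = 30)
V(o, W) = 30
-256017/(65419 + V(M(18, -13), -219/(-484))) - 185192/493821 = -256017/(65419 + 30) - 185192/493821 = -256017/65449 - 185192*1/493821 = -256017*1/65449 - 185192/493821 = -256017/65449 - 185192/493821 = -138547202165/32320090629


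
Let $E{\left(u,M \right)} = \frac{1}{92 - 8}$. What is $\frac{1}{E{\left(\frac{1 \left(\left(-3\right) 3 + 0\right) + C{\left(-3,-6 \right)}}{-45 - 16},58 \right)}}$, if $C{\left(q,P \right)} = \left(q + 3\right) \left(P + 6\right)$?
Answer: $84$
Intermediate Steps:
$C{\left(q,P \right)} = \left(3 + q\right) \left(6 + P\right)$
$E{\left(u,M \right)} = \frac{1}{84}$
$\frac{1}{E{\left(\frac{1 \left(\left(-3\right) 3 + 0\right) + C{\left(-3,-6 \right)}}{-45 - 16},58 \right)}} = \frac{1}{\frac{1}{84}} = 84$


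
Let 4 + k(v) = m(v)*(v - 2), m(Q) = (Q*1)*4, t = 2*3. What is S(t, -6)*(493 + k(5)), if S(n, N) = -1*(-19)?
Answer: 10431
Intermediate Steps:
t = 6
m(Q) = 4*Q (m(Q) = Q*4 = 4*Q)
S(n, N) = 19
k(v) = -4 + 4*v*(-2 + v) (k(v) = -4 + (4*v)*(v - 2) = -4 + (4*v)*(-2 + v) = -4 + 4*v*(-2 + v))
S(t, -6)*(493 + k(5)) = 19*(493 + (-4 - 8*5 + 4*5**2)) = 19*(493 + (-4 - 40 + 4*25)) = 19*(493 + (-4 - 40 + 100)) = 19*(493 + 56) = 19*549 = 10431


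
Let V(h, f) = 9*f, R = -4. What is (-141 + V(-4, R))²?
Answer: 31329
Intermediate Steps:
(-141 + V(-4, R))² = (-141 + 9*(-4))² = (-141 - 36)² = (-177)² = 31329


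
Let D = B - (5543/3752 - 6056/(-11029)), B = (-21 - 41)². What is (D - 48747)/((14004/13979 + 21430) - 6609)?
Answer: -3710837936133551/1224852781132072 ≈ -3.0296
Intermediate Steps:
B = 3844 (B = (-62)² = 3844)
D = 158983970093/41380808 (D = 3844 - (5543/3752 - 6056/(-11029)) = 3844 - (5543*(1/3752) - 6056*(-1/11029)) = 3844 - (5543/3752 + 6056/11029) = 3844 - 1*83855859/41380808 = 3844 - 83855859/41380808 = 158983970093/41380808 ≈ 3842.0)
(D - 48747)/((14004/13979 + 21430) - 6609) = (158983970093/41380808 - 48747)/((14004/13979 + 21430) - 6609) = -1858206277483/(41380808*((14004*(1/13979) + 21430) - 6609)) = -1858206277483/(41380808*((14004/13979 + 21430) - 6609)) = -1858206277483/(41380808*(299583974/13979 - 6609)) = -1858206277483/(41380808*207196763/13979) = -1858206277483/41380808*13979/207196763 = -3710837936133551/1224852781132072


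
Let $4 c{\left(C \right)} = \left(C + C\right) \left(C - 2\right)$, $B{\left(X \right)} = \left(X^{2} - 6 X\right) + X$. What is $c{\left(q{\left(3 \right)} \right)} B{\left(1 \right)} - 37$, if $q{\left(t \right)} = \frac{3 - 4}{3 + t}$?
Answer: $- \frac{679}{18} \approx -37.722$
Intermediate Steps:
$q{\left(t \right)} = - \frac{1}{3 + t}$
$B{\left(X \right)} = X^{2} - 5 X$
$c{\left(C \right)} = \frac{C \left(-2 + C\right)}{2}$ ($c{\left(C \right)} = \frac{\left(C + C\right) \left(C - 2\right)}{4} = \frac{2 C \left(-2 + C\right)}{4} = \frac{C \left(-2 + C\right)}{2}$)
$c{\left(q{\left(3 \right)} \right)} B{\left(1 \right)} - 37 = \frac{- \frac{1}{3 + 3} \left(-2 - \frac{1}{3 + 3}\right)}{2} \cdot 1 \left(-5 + 1\right) - 37 = \frac{- \frac{1}{6} \left(-2 - \frac{1}{6}\right)}{2} \cdot 1 \left(-4\right) - 37 = \frac{\left(-1\right) \frac{1}{6} \left(-2 - \frac{1}{6}\right)}{2} \left(-4\right) - 37 = \frac{1}{2} \left(- \frac{1}{6}\right) \left(-2 - \frac{1}{6}\right) \left(-4\right) - 37 = \frac{1}{2} \left(- \frac{1}{6}\right) \left(- \frac{13}{6}\right) \left(-4\right) - 37 = \frac{13}{72} \left(-4\right) - 37 = - \frac{13}{18} - 37 = - \frac{679}{18}$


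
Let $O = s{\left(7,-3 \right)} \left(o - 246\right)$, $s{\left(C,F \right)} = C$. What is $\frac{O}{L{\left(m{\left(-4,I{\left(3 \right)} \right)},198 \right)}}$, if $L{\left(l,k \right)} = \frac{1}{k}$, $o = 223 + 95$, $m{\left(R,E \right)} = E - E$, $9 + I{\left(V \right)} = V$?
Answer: $99792$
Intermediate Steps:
$I{\left(V \right)} = -9 + V$
$m{\left(R,E \right)} = 0$
$o = 318$
$O = 504$ ($O = 7 \left(318 - 246\right) = 7 \cdot 72 = 504$)
$\frac{O}{L{\left(m{\left(-4,I{\left(3 \right)} \right)},198 \right)}} = \frac{504}{\frac{1}{198}} = 504 \frac{1}{\frac{1}{198}} = 504 \cdot 198 = 99792$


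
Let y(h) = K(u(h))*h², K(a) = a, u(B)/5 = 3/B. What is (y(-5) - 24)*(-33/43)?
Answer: 3267/43 ≈ 75.977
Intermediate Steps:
u(B) = 15/B (u(B) = 5*(3/B) = 15/B)
y(h) = 15*h (y(h) = (15/h)*h² = 15*h)
(y(-5) - 24)*(-33/43) = (15*(-5) - 24)*(-33/43) = (-75 - 24)*(-33*1/43) = -99*(-33/43) = 3267/43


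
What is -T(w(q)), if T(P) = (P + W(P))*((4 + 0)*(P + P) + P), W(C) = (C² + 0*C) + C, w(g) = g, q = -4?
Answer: 288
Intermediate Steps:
W(C) = C + C² (W(C) = (C² + 0) + C = C² + C = C + C²)
T(P) = 9*P*(P + P*(1 + P)) (T(P) = (P + P*(1 + P))*((4 + 0)*(P + P) + P) = (P + P*(1 + P))*(4*(2*P) + P) = (P + P*(1 + P))*(8*P + P) = (P + P*(1 + P))*(9*P) = 9*P*(P + P*(1 + P)))
-T(w(q)) = -9*(-4)²*(2 - 4) = -9*16*(-2) = -1*(-288) = 288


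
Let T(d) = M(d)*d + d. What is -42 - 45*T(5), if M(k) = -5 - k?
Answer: 1983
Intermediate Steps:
T(d) = d + d*(-5 - d) (T(d) = (-5 - d)*d + d = d*(-5 - d) + d = d + d*(-5 - d))
-42 - 45*T(5) = -42 - (-45)*5*(4 + 5) = -42 - (-45)*5*9 = -42 - 45*(-45) = -42 + 2025 = 1983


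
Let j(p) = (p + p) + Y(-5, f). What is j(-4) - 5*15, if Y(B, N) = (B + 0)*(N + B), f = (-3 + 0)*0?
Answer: -58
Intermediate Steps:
f = 0 (f = -3*0 = 0)
Y(B, N) = B*(B + N)
j(p) = 25 + 2*p (j(p) = (p + p) - 5*(-5 + 0) = 2*p - 5*(-5) = 2*p + 25 = 25 + 2*p)
j(-4) - 5*15 = (25 + 2*(-4)) - 5*15 = (25 - 8) - 75 = 17 - 75 = -58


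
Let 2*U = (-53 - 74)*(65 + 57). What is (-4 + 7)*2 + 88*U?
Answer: -681730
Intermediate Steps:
U = -7747 (U = ((-53 - 74)*(65 + 57))/2 = (-127*122)/2 = (½)*(-15494) = -7747)
(-4 + 7)*2 + 88*U = (-4 + 7)*2 + 88*(-7747) = 3*2 - 681736 = 6 - 681736 = -681730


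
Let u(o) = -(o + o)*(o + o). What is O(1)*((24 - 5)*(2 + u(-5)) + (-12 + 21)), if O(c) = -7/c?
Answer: 12971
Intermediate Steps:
u(o) = -4*o² (u(o) = -2*o*2*o = -4*o²)
O(1)*((24 - 5)*(2 + u(-5)) + (-12 + 21)) = (-7/1)*((24 - 5)*(2 - 4*(-5)²) + (-12 + 21)) = (-7*1)*(19*(2 - 4*25) + 9) = -7*(19*(2 - 100) + 9) = -7*(19*(-98) + 9) = -7*(-1862 + 9) = -7*(-1853) = 12971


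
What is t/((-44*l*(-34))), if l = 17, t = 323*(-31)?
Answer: -589/1496 ≈ -0.39372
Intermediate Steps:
t = -10013
t/((-44*l*(-34))) = -10013/(-44*17*(-34)) = -10013/((-748*(-34))) = -10013/25432 = -10013*1/25432 = -589/1496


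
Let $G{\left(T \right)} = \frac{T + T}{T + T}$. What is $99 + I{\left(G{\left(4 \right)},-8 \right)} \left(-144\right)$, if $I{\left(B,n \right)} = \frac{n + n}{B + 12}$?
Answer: $\frac{3591}{13} \approx 276.23$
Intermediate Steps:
$G{\left(T \right)} = 1$ ($G{\left(T \right)} = \frac{2 T}{2 T} = 2 T \frac{1}{2 T} = 1$)
$I{\left(B,n \right)} = \frac{2 n}{12 + B}$
$99 + I{\left(G{\left(4 \right)},-8 \right)} \left(-144\right) = 99 + 2 \left(-8\right) \frac{1}{12 + 1} \left(-144\right) = 99 + 2 \left(-8\right) \frac{1}{13} \left(-144\right) = 99 - - \frac{2304}{13} = 99 + \frac{2304}{13} = \frac{3591}{13}$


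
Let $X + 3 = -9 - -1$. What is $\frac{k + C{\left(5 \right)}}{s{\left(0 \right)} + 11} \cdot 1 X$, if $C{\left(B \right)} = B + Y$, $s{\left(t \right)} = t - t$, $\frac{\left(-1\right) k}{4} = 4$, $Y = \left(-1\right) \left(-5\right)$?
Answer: $6$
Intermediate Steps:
$Y = 5$
$k = -16$ ($k = \left(-4\right) 4 = -16$)
$s{\left(t \right)} = 0$
$C{\left(B \right)} = 5 + B$ ($C{\left(B \right)} = B + 5 = 5 + B$)
$X = -11$ ($X = -3 - 8 = -11$)
$\frac{k + C{\left(5 \right)}}{s{\left(0 \right)} + 11} \cdot 1 X = \frac{-16 + \left(5 + 5\right)}{0 + 11} \cdot 1 \left(-11\right) = \frac{-16 + 10}{11} \cdot 1 \left(-11\right) = \left(-6\right) \frac{1}{11} \cdot 1 \left(-11\right) = \left(- \frac{6}{11}\right) 1 \left(-11\right) = \left(- \frac{6}{11}\right) \left(-11\right) = 6$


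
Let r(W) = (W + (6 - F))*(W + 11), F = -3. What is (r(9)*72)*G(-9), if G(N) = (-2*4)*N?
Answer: 1866240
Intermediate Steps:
G(N) = -8*N
r(W) = (9 + W)*(11 + W) (r(W) = (W + (6 - 1*(-3)))*(W + 11) = (W + (6 + 3))*(11 + W) = (W + 9)*(11 + W) = (9 + W)*(11 + W))
(r(9)*72)*G(-9) = ((99 + 9**2 + 20*9)*72)*(-8*(-9)) = ((99 + 81 + 180)*72)*72 = (360*72)*72 = 25920*72 = 1866240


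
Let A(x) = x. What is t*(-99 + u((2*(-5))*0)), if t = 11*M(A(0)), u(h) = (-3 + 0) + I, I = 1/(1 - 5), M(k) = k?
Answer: 0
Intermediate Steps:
I = -¼ (I = 1/(-4) = -¼ ≈ -0.25000)
u(h) = -13/4 (u(h) = (-3 + 0) - ¼ = -3 - ¼ = -13/4)
t = 0 (t = 11*0 = 0)
t*(-99 + u((2*(-5))*0)) = 0*(-99 - 13/4) = 0*(-409/4) = 0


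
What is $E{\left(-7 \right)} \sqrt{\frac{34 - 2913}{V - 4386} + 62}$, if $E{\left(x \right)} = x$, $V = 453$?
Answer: $- \frac{35 \sqrt{4312753}}{1311} \approx -55.443$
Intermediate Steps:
$E{\left(-7 \right)} \sqrt{\frac{34 - 2913}{V - 4386} + 62} = - 7 \sqrt{\frac{34 - 2913}{453 - 4386} + 62} = - 7 \sqrt{- \frac{2879}{-3933} + 62} = - 7 \sqrt{\left(-2879\right) \left(- \frac{1}{3933}\right) + 62} = - 7 \sqrt{\frac{2879}{3933} + 62} = - 7 \sqrt{\frac{246725}{3933}} = - 7 \frac{5 \sqrt{4312753}}{1311} = - \frac{35 \sqrt{4312753}}{1311}$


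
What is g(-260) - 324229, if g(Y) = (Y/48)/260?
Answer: -15562993/48 ≈ -3.2423e+5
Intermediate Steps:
g(Y) = Y/12480 (g(Y) = (Y*(1/48))*(1/260) = (Y/48)*(1/260) = Y/12480)
g(-260) - 324229 = (1/12480)*(-260) - 324229 = -1/48 - 324229 = -15562993/48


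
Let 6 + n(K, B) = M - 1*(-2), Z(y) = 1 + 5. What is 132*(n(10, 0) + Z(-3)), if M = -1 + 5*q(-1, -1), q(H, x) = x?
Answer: -528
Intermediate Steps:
Z(y) = 6
M = -6 (M = -1 + 5*(-1) = -1 - 5 = -6)
n(K, B) = -10 (n(K, B) = -6 + (-6 - 1*(-2)) = -6 + (-6 + 2) = -6 - 4 = -10)
132*(n(10, 0) + Z(-3)) = 132*(-10 + 6) = 132*(-4) = -528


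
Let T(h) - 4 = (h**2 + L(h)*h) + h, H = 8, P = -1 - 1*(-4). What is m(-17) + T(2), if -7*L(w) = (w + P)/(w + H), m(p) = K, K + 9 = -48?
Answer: -330/7 ≈ -47.143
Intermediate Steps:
K = -57 (K = -9 - 48 = -57)
m(p) = -57
P = 3 (P = -1 + 4 = 3)
L(w) = -(3 + w)/(7*(8 + w)) (L(w) = -(w + 3)/(7*(w + 8)) = -(3 + w)/(7*(8 + w)))
T(h) = 4 + h + h**2 + h*(-3 - h)/(7*(8 + h)) (T(h) = 4 + ((h**2 + ((-3 - h)/(7*(8 + h)))*h) + h) = 4 + ((h**2 + h*(-3 - h)/(7*(8 + h))) + h) = 4 + (h + h**2 + h*(-3 - h)/(7*(8 + h))) = 4 + h + h**2 + h*(-3 - h)/(7*(8 + h)))
m(-17) + T(2) = -57 + (224 + 7*2**3 + 62*2**2 + 81*2)/(7*(8 + 2)) = -57 + (1/7)*(224 + 7*8 + 62*4 + 162)/10 = -57 + (1/7)*(1/10)*(224 + 56 + 248 + 162) = -57 + (1/7)*(1/10)*690 = -57 + 69/7 = -330/7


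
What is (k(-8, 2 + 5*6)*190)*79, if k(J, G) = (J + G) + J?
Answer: 240160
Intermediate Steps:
k(J, G) = G + 2*J (k(J, G) = (G + J) + J = G + 2*J)
(k(-8, 2 + 5*6)*190)*79 = (((2 + 5*6) + 2*(-8))*190)*79 = (((2 + 30) - 16)*190)*79 = ((32 - 16)*190)*79 = (16*190)*79 = 3040*79 = 240160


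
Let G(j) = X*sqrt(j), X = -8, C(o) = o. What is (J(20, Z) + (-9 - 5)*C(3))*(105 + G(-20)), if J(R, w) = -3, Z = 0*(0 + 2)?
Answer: -4725 + 720*I*sqrt(5) ≈ -4725.0 + 1610.0*I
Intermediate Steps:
Z = 0 (Z = 0*2 = 0)
G(j) = -8*sqrt(j)
(J(20, Z) + (-9 - 5)*C(3))*(105 + G(-20)) = (-3 + (-9 - 5)*3)*(105 - 16*I*sqrt(5)) = (-3 - 14*3)*(105 - 16*I*sqrt(5)) = (-3 - 42)*(105 - 16*I*sqrt(5)) = -45*(105 - 16*I*sqrt(5)) = -4725 + 720*I*sqrt(5)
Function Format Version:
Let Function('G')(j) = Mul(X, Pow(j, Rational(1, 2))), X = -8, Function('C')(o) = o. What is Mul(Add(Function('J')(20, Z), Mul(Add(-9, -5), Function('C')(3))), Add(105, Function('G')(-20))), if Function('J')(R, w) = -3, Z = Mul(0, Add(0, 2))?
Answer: Add(-4725, Mul(720, I, Pow(5, Rational(1, 2)))) ≈ Add(-4725.0, Mul(1610.0, I))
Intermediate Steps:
Z = 0 (Z = Mul(0, 2) = 0)
Function('G')(j) = Mul(-8, Pow(j, Rational(1, 2)))
Mul(Add(Function('J')(20, Z), Mul(Add(-9, -5), Function('C')(3))), Add(105, Function('G')(-20))) = Mul(Add(-3, Mul(Add(-9, -5), 3)), Add(105, Mul(-8, Pow(-20, Rational(1, 2))))) = Mul(Add(-3, Mul(-14, 3)), Add(105, Mul(-8, Mul(2, I, Pow(5, Rational(1, 2)))))) = Mul(Add(-3, -42), Add(105, Mul(-16, I, Pow(5, Rational(1, 2))))) = Mul(-45, Add(105, Mul(-16, I, Pow(5, Rational(1, 2))))) = Add(-4725, Mul(720, I, Pow(5, Rational(1, 2))))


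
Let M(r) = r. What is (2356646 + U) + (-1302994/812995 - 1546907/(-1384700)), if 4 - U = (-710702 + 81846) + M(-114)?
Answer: 672214727562758933/225150835300 ≈ 2.9856e+6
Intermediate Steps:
U = 628974 (U = 4 - ((-710702 + 81846) - 114) = 4 - (-628856 - 114) = 4 - 1*(-628970) = 4 + 628970 = 628974)
(2356646 + U) + (-1302994/812995 - 1546907/(-1384700)) = (2356646 + 628974) + (-1302994/812995 - 1546907/(-1384700)) = 2985620 + (-1302994*1/812995 - 1546907*(-1/1384700)) = 2985620 + (-1302994/812995 + 1546907/1384700) = 2985620 - 109325627067/225150835300 = 672214727562758933/225150835300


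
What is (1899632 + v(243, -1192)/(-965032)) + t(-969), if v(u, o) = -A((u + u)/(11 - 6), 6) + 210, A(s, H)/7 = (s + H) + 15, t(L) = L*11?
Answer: 9114596963767/4825160 ≈ 1.8890e+6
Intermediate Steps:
t(L) = 11*L
A(s, H) = 105 + 7*H + 7*s (A(s, H) = 7*((s + H) + 15) = 7*((H + s) + 15) = 7*(15 + H + s) = 105 + 7*H + 7*s)
v(u, o) = 63 - 14*u/5 (v(u, o) = -(105 + 7*6 + 7*((u + u)/(11 - 6))) + 210 = -(105 + 42 + 7*((2*u)/5)) + 210 = -(105 + 42 + 7*((2*u)*(1/5))) + 210 = -(105 + 42 + 7*(2*u/5)) + 210 = -(105 + 42 + 14*u/5) + 210 = -(147 + 14*u/5) + 210 = (-147 - 14*u/5) + 210 = 63 - 14*u/5)
(1899632 + v(243, -1192)/(-965032)) + t(-969) = (1899632 + (63 - 14/5*243)/(-965032)) + 11*(-969) = (1899632 + (63 - 3402/5)*(-1/965032)) - 10659 = (1899632 - 3087/5*(-1/965032)) - 10659 = (1899632 + 3087/4825160) - 10659 = 9166028344207/4825160 - 10659 = 9114596963767/4825160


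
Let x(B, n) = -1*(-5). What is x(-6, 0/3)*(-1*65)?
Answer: -325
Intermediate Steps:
x(B, n) = 5
x(-6, 0/3)*(-1*65) = 5*(-1*65) = 5*(-65) = -325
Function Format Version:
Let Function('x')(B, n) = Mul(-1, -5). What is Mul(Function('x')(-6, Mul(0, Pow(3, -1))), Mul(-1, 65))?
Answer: -325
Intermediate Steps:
Function('x')(B, n) = 5
Mul(Function('x')(-6, Mul(0, Pow(3, -1))), Mul(-1, 65)) = Mul(5, Mul(-1, 65)) = Mul(5, -65) = -325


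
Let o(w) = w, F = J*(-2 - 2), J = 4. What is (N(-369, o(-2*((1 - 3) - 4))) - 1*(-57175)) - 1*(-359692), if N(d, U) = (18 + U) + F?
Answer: 416881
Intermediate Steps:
F = -16 (F = 4*(-2 - 2) = 4*(-4) = -16)
N(d, U) = 2 + U (N(d, U) = (18 + U) - 16 = 2 + U)
(N(-369, o(-2*((1 - 3) - 4))) - 1*(-57175)) - 1*(-359692) = ((2 - 2*((1 - 3) - 4)) - 1*(-57175)) - 1*(-359692) = ((2 - 2*(-2 - 4)) + 57175) + 359692 = ((2 - 2*(-6)) + 57175) + 359692 = ((2 + 12) + 57175) + 359692 = (14 + 57175) + 359692 = 57189 + 359692 = 416881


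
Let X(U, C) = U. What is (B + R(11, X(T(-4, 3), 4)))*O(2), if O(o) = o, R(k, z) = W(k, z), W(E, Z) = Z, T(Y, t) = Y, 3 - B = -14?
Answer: 26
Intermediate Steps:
B = 17 (B = 3 - 1*(-14) = 3 + 14 = 17)
R(k, z) = z
(B + R(11, X(T(-4, 3), 4)))*O(2) = (17 - 4)*2 = 13*2 = 26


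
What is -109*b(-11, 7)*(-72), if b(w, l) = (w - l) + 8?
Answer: -78480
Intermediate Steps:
b(w, l) = 8 + w - l
-109*b(-11, 7)*(-72) = -109*(8 - 11 - 1*7)*(-72) = -109*(8 - 11 - 7)*(-72) = -109*(-10)*(-72) = 1090*(-72) = -78480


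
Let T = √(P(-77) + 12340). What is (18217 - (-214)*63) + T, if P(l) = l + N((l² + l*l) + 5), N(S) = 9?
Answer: 31699 + 4*√767 ≈ 31810.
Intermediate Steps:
P(l) = 9 + l (P(l) = l + 9 = 9 + l)
T = 4*√767 (T = √((9 - 77) + 12340) = √(-68 + 12340) = √12272 = 4*√767 ≈ 110.78)
(18217 - (-214)*63) + T = (18217 - (-214)*63) + 4*√767 = (18217 - 1*(-13482)) + 4*√767 = (18217 + 13482) + 4*√767 = 31699 + 4*√767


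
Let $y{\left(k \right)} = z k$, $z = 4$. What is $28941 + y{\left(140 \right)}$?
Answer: $29501$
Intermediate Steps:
$y{\left(k \right)} = 4 k$
$28941 + y{\left(140 \right)} = 28941 + 4 \cdot 140 = 28941 + 560 = 29501$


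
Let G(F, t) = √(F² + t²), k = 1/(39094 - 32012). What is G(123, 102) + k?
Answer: 1/7082 + 3*√2837 ≈ 159.79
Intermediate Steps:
k = 1/7082 ≈ 0.00014120
G(123, 102) + k = √(123² + 102²) + 1/7082 = √(15129 + 10404) + 1/7082 = √25533 + 1/7082 = 3*√2837 + 1/7082 = 1/7082 + 3*√2837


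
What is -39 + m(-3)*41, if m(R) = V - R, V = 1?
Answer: 125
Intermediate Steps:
m(R) = 1 - R
-39 + m(-3)*41 = -39 + (1 - 1*(-3))*41 = -39 + (1 + 3)*41 = -39 + 4*41 = -39 + 164 = 125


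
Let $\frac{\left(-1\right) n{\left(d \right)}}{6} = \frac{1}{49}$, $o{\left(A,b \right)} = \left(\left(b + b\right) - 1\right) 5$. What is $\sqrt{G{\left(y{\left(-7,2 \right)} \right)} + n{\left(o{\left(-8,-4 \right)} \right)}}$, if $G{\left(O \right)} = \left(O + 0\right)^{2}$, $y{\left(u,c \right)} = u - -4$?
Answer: $\frac{\sqrt{435}}{7} \approx 2.9795$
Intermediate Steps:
$o{\left(A,b \right)} = -5 + 10 b$ ($o{\left(A,b \right)} = \left(2 b - 1\right) 5 = \left(-1 + 2 b\right) 5 = -5 + 10 b$)
$y{\left(u,c \right)} = 4 + u$ ($y{\left(u,c \right)} = u + 4 = 4 + u$)
$n{\left(d \right)} = - \frac{6}{49}$
$G{\left(O \right)} = O^{2}$
$\sqrt{G{\left(y{\left(-7,2 \right)} \right)} + n{\left(o{\left(-8,-4 \right)} \right)}} = \sqrt{\left(4 - 7\right)^{2} - \frac{6}{49}} = \sqrt{\left(-3\right)^{2} - \frac{6}{49}} = \sqrt{9 - \frac{6}{49}} = \sqrt{\frac{435}{49}} = \frac{\sqrt{435}}{7}$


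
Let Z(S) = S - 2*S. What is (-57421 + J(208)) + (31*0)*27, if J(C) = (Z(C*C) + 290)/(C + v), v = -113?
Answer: -5497969/95 ≈ -57873.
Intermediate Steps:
Z(S) = -S
J(C) = (290 - C**2)/(-113 + C) (J(C) = (-C*C + 290)/(C - 113) = (-C**2 + 290)/(-113 + C) = (290 - C**2)/(-113 + C))
(-57421 + J(208)) + (31*0)*27 = (-57421 + (290 - 1*208**2)/(-113 + 208)) + (31*0)*27 = (-57421 + (290 - 1*43264)/95) + 0*27 = (-57421 + (290 - 43264)/95) + 0 = (-57421 + (1/95)*(-42974)) + 0 = (-57421 - 42974/95) + 0 = -5497969/95 + 0 = -5497969/95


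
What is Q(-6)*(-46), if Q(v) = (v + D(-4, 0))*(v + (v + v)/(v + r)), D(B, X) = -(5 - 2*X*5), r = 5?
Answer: 3036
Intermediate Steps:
D(B, X) = -5 + 10*X (D(B, X) = -(5 - 10*X) = -5 + 10*X)
Q(v) = (-5 + v)*(v + 2*v/(5 + v)) (Q(v) = (v + (-5 + 10*0))*(v + (v + v)/(v + 5)) = (v + (-5 + 0))*(v + (2*v)/(5 + v)) = (v - 5)*(v + 2*v/(5 + v)) = (-5 + v)*(v + 2*v/(5 + v)))
Q(-6)*(-46) = -6*(-35 + (-6)² + 2*(-6))/(5 - 6)*(-46) = -6*(-35 + 36 - 12)/(-1)*(-46) = -6*(-1)*(-11)*(-46) = -66*(-46) = 3036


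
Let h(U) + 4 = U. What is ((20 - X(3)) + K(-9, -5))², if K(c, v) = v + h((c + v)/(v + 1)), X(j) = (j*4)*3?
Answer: 1849/4 ≈ 462.25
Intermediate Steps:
h(U) = -4 + U
X(j) = 12*j (X(j) = (4*j)*3 = 12*j)
K(c, v) = -4 + v + (c + v)/(1 + v) (K(c, v) = v + (-4 + (c + v)/(v + 1)) = v + (-4 + (c + v)/(1 + v)) = -4 + v + (c + v)/(1 + v))
((20 - X(3)) + K(-9, -5))² = ((20 - 12*3) + (-9 - 5 + (1 - 5)*(-4 - 5))/(1 - 5))² = ((20 - 1*36) + (-9 - 5 - 4*(-9))/(-4))² = ((20 - 36) - (-9 - 5 + 36)/4)² = (-16 - ¼*22)² = (-16 - 11/2)² = (-43/2)² = 1849/4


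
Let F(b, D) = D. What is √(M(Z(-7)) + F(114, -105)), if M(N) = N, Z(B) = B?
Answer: 4*I*√7 ≈ 10.583*I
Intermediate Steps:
√(M(Z(-7)) + F(114, -105)) = √(-7 - 105) = √(-112) = 4*I*√7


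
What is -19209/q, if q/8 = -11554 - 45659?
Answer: 6403/152568 ≈ 0.041968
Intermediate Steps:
q = -457704 (q = 8*(-11554 - 45659) = 8*(-57213) = -457704)
-19209/q = -19209/(-457704) = -19209*(-1/457704) = 6403/152568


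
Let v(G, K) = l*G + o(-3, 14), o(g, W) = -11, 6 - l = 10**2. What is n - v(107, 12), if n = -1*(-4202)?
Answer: 14271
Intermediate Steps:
l = -94 (l = 6 - 1*10**2 = 6 - 1*100 = 6 - 100 = -94)
v(G, K) = -11 - 94*G (v(G, K) = -94*G - 11 = -11 - 94*G)
n = 4202
n - v(107, 12) = 4202 - (-11 - 94*107) = 4202 - (-11 - 10058) = 4202 - 1*(-10069) = 4202 + 10069 = 14271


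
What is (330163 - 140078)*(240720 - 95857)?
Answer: 27536283355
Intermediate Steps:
(330163 - 140078)*(240720 - 95857) = 190085*144863 = 27536283355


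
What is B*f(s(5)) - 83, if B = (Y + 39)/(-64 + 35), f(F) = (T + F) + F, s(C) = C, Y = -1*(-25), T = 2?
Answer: -3175/29 ≈ -109.48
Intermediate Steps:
Y = 25
f(F) = 2 + 2*F (f(F) = (2 + F) + F = 2 + 2*F)
B = -64/29 (B = (25 + 39)/(-64 + 35) = 64/(-29) = 64*(-1/29) = -64/29 ≈ -2.2069)
B*f(s(5)) - 83 = -64*(2 + 2*5)/29 - 83 = -64*(2 + 10)/29 - 83 = -64/29*12 - 83 = -768/29 - 83 = -3175/29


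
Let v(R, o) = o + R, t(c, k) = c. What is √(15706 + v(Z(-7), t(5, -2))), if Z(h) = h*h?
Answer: 4*√985 ≈ 125.54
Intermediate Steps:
Z(h) = h²
v(R, o) = R + o
√(15706 + v(Z(-7), t(5, -2))) = √(15706 + ((-7)² + 5)) = √(15706 + (49 + 5)) = √(15706 + 54) = √15760 = 4*√985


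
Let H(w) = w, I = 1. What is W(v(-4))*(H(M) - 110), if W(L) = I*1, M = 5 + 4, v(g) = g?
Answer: -101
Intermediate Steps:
M = 9
W(L) = 1 (W(L) = 1*1 = 1)
W(v(-4))*(H(M) - 110) = 1*(9 - 110) = 1*(-101) = -101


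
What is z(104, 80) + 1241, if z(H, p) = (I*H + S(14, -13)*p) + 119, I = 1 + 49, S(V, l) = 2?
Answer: 6720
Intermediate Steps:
I = 50
z(H, p) = 119 + 2*p + 50*H (z(H, p) = (50*H + 2*p) + 119 = (2*p + 50*H) + 119 = 119 + 2*p + 50*H)
z(104, 80) + 1241 = (119 + 2*80 + 50*104) + 1241 = (119 + 160 + 5200) + 1241 = 5479 + 1241 = 6720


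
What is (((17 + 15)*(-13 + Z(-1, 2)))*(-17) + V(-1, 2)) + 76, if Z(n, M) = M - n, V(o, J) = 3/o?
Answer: 5513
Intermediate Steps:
(((17 + 15)*(-13 + Z(-1, 2)))*(-17) + V(-1, 2)) + 76 = (((17 + 15)*(-13 + (2 - 1*(-1))))*(-17) + 3/(-1)) + 76 = ((32*(-13 + (2 + 1)))*(-17) + 3*(-1)) + 76 = ((32*(-13 + 3))*(-17) - 3) + 76 = ((32*(-10))*(-17) - 3) + 76 = (-320*(-17) - 3) + 76 = (5440 - 3) + 76 = 5437 + 76 = 5513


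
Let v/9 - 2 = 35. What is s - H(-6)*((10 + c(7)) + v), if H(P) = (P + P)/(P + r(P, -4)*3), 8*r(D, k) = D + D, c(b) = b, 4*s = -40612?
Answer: -10553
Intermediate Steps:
s = -10153 (s = (1/4)*(-40612) = -10153)
v = 333 (v = 18 + 9*35 = 18 + 315 = 333)
r(D, k) = D/4 (r(D, k) = (D + D)/8 = (2*D)/8 = D/4)
H(P) = 8/7 (H(P) = (P + P)/(P + (P/4)*3) = (2*P)/(P + 3*P/4) = (2*P)/((7*P/4)) = (2*P)*(4/(7*P)) = 8/7)
s - H(-6)*((10 + c(7)) + v) = -10153 - 8*((10 + 7) + 333)/7 = -10153 - 8*(17 + 333)/7 = -10153 - 8*350/7 = -10153 - 1*400 = -10153 - 400 = -10553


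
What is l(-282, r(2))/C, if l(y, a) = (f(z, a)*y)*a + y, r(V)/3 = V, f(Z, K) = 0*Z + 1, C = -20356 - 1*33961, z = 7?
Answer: 1974/54317 ≈ 0.036342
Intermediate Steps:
C = -54317 (C = -20356 - 33961 = -54317)
f(Z, K) = 1 (f(Z, K) = 0 + 1 = 1)
r(V) = 3*V
l(y, a) = y + a*y (l(y, a) = (1*y)*a + y = y*a + y = a*y + y = y + a*y)
l(-282, r(2))/C = -282*(1 + 3*2)/(-54317) = -282*(1 + 6)*(-1/54317) = -282*7*(-1/54317) = -1974*(-1/54317) = 1974/54317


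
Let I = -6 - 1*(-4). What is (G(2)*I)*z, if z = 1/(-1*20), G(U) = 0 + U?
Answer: ⅕ ≈ 0.20000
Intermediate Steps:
G(U) = U
z = -1/20 (z = 1/(-20) = -1/20 ≈ -0.050000)
I = -2 (I = -6 + 4 = -2)
(G(2)*I)*z = (2*(-2))*(-1/20) = -4*(-1/20) = ⅕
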